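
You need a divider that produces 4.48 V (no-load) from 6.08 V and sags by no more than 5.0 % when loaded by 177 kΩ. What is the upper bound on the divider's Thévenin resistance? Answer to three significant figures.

Loading drop = R_th/(R_th + R_L) ≤ 0.0500, so R_th ≤ R_L · ε/(1−ε) = 177 kΩ × 0.0500/0.9500 = 9.32 kΩ.
(Any R1, R2 with R2/(R1+R2) = 0.737 and R1‖R2 ≤ 9.32 kΩ will meet the spec.)

R_th ≤ 9.32 kΩ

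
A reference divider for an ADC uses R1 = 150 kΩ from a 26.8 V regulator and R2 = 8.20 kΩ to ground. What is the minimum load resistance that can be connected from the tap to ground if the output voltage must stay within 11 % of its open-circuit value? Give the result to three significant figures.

R_L(min) ≈ 62.9 kΩ

Output resistance R_th = R1‖R2 = (150 × 8.20)/158.2 = 7.775 kΩ.
The fractional drop is R_th/(R_th + R_L); requiring this ≤ 0.110 gives R_L ≥ R_th(1/0.110 − 1) = 7.775 × 8.091 = 62.9 kΩ.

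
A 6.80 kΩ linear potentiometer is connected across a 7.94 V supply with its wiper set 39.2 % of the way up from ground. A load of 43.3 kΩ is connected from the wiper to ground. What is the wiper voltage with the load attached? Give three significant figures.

V ≈ 3.00 V

The wiper splits the pot into (1−α)R = 4.134 kΩ above and αR = 2.666 kΩ below.
Lower section ‖ load = 2.511 kΩ.
V_wiper = 7.94 × 2.511/(4.134 + 2.511) = 3.00 V.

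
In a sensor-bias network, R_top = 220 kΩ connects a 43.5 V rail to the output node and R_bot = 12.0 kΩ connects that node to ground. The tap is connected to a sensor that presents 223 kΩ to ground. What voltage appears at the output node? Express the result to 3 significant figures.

The load sits in parallel with R_bot: R_bot‖R_L = (12.0 × 223) / (12.0 + 223) = 11.39 kΩ.
V_out = 43.5 × 11.39 / (220 + 11.39) = 43.5 × 11.39/231.4 = 2.14 V.
(Unloaded it would have been 2.25 V.)

V_out ≈ 2.14 V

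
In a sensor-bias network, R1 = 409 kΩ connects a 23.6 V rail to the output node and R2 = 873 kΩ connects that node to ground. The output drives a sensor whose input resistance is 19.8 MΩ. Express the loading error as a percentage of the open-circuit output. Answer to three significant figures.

The divider's output (Thévenin) resistance is R1‖R2 = 278.5 kΩ.
Fractional drop under load = R_th/(R_th + R_L) = 278.5 / (278.5 + 19800) = 0.01387.
So the output falls by 1.39 %.

1.39 %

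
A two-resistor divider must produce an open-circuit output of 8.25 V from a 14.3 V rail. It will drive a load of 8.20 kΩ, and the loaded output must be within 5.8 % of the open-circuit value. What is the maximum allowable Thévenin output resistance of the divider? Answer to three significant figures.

Loading drop = R_th/(R_th + R_L) ≤ 0.0580, so R_th ≤ R_L · ε/(1−ε) = 8.20 kΩ × 0.0580/0.9420 = 505 Ω.

R_th ≤ 505 Ω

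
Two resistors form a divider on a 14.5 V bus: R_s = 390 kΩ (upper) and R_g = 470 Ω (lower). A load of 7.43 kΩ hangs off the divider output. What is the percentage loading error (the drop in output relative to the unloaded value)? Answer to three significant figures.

The divider's output (Thévenin) resistance is R_s‖R_g = 469.4 Ω.
Fractional drop under load = R_th/(R_th + R_L) = 469.4 / (469.4 + 7430) = 0.05943.
So the output falls by 5.94 %.

5.94 %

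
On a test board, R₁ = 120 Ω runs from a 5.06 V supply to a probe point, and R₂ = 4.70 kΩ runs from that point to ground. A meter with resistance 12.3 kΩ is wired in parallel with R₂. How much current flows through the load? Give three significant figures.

I_L ≈ 0.397 mA

R₂‖R_L = 3401 Ω; V_out = 5.06 × 3401/3521 = 4.888 V.
I_L = V_out / R_L = 4.888 / 12.3 kΩ = 0.397 mA.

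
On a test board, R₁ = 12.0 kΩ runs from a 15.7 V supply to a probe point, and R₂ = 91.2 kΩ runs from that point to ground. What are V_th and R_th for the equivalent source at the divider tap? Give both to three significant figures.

V_th is the open-circuit tap voltage: 15.7 × 91.2/(12.0 + 91.2) = 13.9 V.
With the supply zeroed, R₁ and R₂ appear in parallel from the tap: R_th = R₁‖R₂ = (12.0 × 91.2)/103.2 = 10.6 kΩ.

V_th = 13.9 V, R_th = 10.6 kΩ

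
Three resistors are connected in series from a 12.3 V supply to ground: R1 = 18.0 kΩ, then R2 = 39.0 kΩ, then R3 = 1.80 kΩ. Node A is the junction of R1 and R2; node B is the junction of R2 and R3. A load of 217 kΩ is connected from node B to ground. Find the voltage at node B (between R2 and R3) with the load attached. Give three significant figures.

At node B, R3 is in parallel with the load: R3‖R_L = 1.785 kΩ.
Below node A the resistance is R2 + (R3‖R_L) = 40.79 kΩ, so V_A = 12.3 × 40.79/58.79 = 8.534 V.
Then V_B = V_A × (R3‖R_L)/(R2 + R3‖R_L) = 8.534 × 1.785/40.79 = 0.374 V.

V ≈ 0.374 V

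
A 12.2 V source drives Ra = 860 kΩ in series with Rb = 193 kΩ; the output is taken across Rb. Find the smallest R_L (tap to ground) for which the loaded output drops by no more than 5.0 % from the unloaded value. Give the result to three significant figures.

R_L(min) ≈ 2.99 MΩ

Output resistance R_th = Ra‖Rb = (860 × 193)/1053 = 157.6 kΩ.
The fractional drop is R_th/(R_th + R_L); requiring this ≤ 0.0500 gives R_L ≥ R_th(1/0.0500 − 1) = 157.6 × 19.00 = 2.99 MΩ.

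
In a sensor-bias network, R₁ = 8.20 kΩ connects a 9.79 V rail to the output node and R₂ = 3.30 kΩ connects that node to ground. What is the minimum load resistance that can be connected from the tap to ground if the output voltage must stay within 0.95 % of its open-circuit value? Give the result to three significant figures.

R_L(min) ≈ 245 kΩ

Output resistance R_th = R₁‖R₂ = (8.20 × 3.30)/11.50 = 2.353 kΩ.
The fractional drop is R_th/(R_th + R_L); requiring this ≤ 0.00950 gives R_L ≥ R_th(1/0.00950 − 1) = 2.353 × 104.3 = 245 kΩ.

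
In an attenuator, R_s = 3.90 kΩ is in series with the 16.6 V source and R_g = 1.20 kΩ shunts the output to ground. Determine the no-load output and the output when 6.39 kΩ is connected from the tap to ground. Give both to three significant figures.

Unloaded: 3.91 V; loaded: 3.42 V

Open-circuit: V = 16.6 × 1.20/(3.90 + 1.20) = 3.91 V.
With the load, R_g becomes R_g‖R_L = 1.010 kΩ, so V = 16.6 × 1.010/4.910 = 3.42 V.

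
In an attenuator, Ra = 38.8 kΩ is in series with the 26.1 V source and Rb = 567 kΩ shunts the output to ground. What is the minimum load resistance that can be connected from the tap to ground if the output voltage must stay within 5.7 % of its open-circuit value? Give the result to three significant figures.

Output resistance R_th = Ra‖Rb = (38.8 × 567)/605.8 = 36.31 kΩ.
The fractional drop is R_th/(R_th + R_L); requiring this ≤ 0.0570 gives R_L ≥ R_th(1/0.0570 − 1) = 36.31 × 16.54 = 601 kΩ.

R_L(min) ≈ 601 kΩ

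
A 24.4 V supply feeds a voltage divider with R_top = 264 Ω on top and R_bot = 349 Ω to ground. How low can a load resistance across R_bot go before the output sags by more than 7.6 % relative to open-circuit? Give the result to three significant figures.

Output resistance R_th = R_top‖R_bot = (264 × 349)/613.0 = 150.3 Ω.
The fractional drop is R_th/(R_th + R_L); requiring this ≤ 0.0760 gives R_L ≥ R_th(1/0.0760 − 1) = 150.3 × 12.16 = 1.83 kΩ.

R_L(min) ≈ 1.83 kΩ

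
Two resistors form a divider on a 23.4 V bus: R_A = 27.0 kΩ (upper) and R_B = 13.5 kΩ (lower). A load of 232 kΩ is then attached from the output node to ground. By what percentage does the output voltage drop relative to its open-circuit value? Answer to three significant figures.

The divider's output (Thévenin) resistance is R_A‖R_B = 9.000 kΩ.
Fractional drop under load = R_th/(R_th + R_L) = 9.000 / (9.000 + 232) = 0.03734.
So the output falls by 3.73 %.

3.73 %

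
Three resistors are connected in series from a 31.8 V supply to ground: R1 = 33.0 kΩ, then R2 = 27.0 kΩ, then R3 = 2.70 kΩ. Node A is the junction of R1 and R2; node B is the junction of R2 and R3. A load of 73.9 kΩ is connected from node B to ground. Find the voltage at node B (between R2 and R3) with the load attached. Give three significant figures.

At node B, R3 is in parallel with the load: R3‖R_L = 2.605 kΩ.
Below node A the resistance is R2 + (R3‖R_L) = 29.60 kΩ, so V_A = 31.8 × 29.60/62.60 = 15.04 V.
Then V_B = V_A × (R3‖R_L)/(R2 + R3‖R_L) = 15.04 × 2.605/29.60 = 1.32 V.

V ≈ 1.32 V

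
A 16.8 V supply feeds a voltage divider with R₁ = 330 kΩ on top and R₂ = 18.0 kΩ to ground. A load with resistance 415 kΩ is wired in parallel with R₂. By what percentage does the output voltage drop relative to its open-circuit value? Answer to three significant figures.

The divider's output (Thévenin) resistance is R₁‖R₂ = 17.07 kΩ.
Fractional drop under load = R_th/(R_th + R_L) = 17.07 / (17.07 + 415) = 0.03951.
So the output falls by 3.95 %.

3.95 %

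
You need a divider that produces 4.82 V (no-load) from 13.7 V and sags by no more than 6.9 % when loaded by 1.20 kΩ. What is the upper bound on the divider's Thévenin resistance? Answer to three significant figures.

R_th ≤ 88.9 Ω

Loading drop = R_th/(R_th + R_L) ≤ 0.0690, so R_th ≤ R_L · ε/(1−ε) = 1.20 kΩ × 0.0690/0.9310 = 88.9 Ω.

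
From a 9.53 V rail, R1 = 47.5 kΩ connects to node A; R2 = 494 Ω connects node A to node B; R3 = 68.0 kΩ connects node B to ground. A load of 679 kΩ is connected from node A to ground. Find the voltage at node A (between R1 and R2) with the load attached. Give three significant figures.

V ≈ 5.40 V

Below node A the series string R2+R3 = 68490 Ω sits in parallel with the 679000 Ω load: 62220 Ω.
V_A = 9.53 × 62220/(47500 + 62220) = 5.40 V.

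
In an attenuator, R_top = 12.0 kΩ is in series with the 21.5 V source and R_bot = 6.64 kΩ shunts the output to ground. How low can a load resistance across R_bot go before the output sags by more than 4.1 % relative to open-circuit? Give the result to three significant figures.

R_L(min) ≈ 100 kΩ

Output resistance R_th = R_top‖R_bot = (12.0 × 6.64)/18.64 = 4.275 kΩ.
The fractional drop is R_th/(R_th + R_L); requiring this ≤ 0.0410 gives R_L ≥ R_th(1/0.0410 − 1) = 4.275 × 23.39 = 100 kΩ.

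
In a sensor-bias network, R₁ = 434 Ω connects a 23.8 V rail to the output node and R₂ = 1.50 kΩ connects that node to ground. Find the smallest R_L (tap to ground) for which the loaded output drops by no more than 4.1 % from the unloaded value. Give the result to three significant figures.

R_L(min) ≈ 7.87 kΩ

Output resistance R_th = R₁‖R₂ = (434 × 1500)/1934 = 336.6 Ω.
The fractional drop is R_th/(R_th + R_L); requiring this ≤ 0.0410 gives R_L ≥ R_th(1/0.0410 − 1) = 336.6 × 23.39 = 7.87 kΩ.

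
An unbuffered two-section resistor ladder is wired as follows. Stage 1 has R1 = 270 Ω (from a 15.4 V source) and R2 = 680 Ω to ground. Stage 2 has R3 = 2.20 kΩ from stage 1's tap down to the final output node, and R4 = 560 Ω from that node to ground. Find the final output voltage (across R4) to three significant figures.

Stage 2 presents R3+R4 = 2760 Ω as a load on stage 1's tap.
Stage 1's lower leg becomes R2‖(R3+R4) = 545.6 Ω, so V_mid = 15.4 × 545.6/815.6 = 10.30 V.
Stage 2 is itself unloaded: V_out = V_mid × R4/(R3+R4) = 10.30 × 560/2760 = 2.09 V.

V_out ≈ 2.09 V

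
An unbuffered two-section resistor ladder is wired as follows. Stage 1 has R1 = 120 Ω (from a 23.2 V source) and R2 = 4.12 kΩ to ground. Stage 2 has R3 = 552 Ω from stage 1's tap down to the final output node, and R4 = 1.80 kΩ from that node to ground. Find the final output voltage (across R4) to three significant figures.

V_out ≈ 16.4 V

Stage 2 presents R3+R4 = 2352 Ω as a load on stage 1's tap.
Stage 1's lower leg becomes R2‖(R3+R4) = 1497 Ω, so V_mid = 23.2 × 1497/1617 = 21.48 V.
Stage 2 is itself unloaded: V_out = V_mid × R4/(R3+R4) = 21.48 × 1800/2352 = 16.4 V.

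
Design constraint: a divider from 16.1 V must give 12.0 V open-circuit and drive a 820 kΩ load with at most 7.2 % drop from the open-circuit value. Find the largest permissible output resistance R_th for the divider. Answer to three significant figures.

R_th ≤ 63.6 kΩ

Loading drop = R_th/(R_th + R_L) ≤ 0.0720, so R_th ≤ R_L · ε/(1−ε) = 820 kΩ × 0.0720/0.9280 = 63.6 kΩ.
(Any R1, R2 with R2/(R1+R2) = 0.745 and R1‖R2 ≤ 63.6 kΩ will meet the spec.)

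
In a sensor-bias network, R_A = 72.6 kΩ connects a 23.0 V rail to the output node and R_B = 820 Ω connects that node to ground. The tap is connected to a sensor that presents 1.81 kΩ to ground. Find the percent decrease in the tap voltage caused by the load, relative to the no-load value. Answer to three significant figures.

30.9 %

The divider's output (Thévenin) resistance is R_A‖R_B = 810.8 Ω.
Fractional drop under load = R_th/(R_th + R_L) = 810.8 / (810.8 + 1810) = 0.3094.
So the output falls by 30.9 %.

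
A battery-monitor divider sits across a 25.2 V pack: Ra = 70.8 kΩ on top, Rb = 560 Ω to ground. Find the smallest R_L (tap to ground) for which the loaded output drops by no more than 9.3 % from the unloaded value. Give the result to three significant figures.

Output resistance R_th = Ra‖Rb = (70800 × 560)/71360 = 555.6 Ω.
The fractional drop is R_th/(R_th + R_L); requiring this ≤ 0.0930 gives R_L ≥ R_th(1/0.0930 − 1) = 555.6 × 9.753 = 5.42 kΩ.

R_L(min) ≈ 5.42 kΩ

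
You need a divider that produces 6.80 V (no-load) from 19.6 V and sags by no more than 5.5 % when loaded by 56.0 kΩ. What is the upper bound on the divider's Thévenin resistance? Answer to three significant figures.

Loading drop = R_th/(R_th + R_L) ≤ 0.0550, so R_th ≤ R_L · ε/(1−ε) = 56.0 kΩ × 0.0550/0.9450 = 3.26 kΩ.

R_th ≤ 3.26 kΩ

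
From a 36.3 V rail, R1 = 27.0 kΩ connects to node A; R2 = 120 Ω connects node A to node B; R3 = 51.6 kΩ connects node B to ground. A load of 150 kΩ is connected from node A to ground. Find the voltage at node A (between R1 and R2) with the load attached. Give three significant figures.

Below node A the series string R2+R3 = 51720 Ω sits in parallel with the 150000 Ω load: 38460 Ω.
V_A = 36.3 × 38460/(27000 + 38460) = 21.3 V.

V ≈ 21.3 V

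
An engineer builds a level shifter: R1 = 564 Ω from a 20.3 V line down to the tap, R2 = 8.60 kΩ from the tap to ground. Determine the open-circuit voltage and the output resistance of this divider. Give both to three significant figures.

V_th = 19.1 V, R_th = 529 Ω

V_th is the open-circuit tap voltage: 20.3 × 8600/(564 + 8600) = 19.1 V.
With the supply zeroed, R1 and R2 appear in parallel from the tap: R_th = R1‖R2 = (564 × 8600)/9164 = 529 Ω.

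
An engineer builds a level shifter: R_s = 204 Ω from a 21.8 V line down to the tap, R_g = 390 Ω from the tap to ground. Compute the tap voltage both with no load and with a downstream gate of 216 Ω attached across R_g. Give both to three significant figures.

Unloaded: 14.3 V; loaded: 8.83 V

Open-circuit: V = 21.8 × 390/(204 + 390) = 14.3 V.
With the load, R_g becomes R_g‖R_L = 139.0 Ω, so V = 21.8 × 139.0/343.0 = 8.83 V.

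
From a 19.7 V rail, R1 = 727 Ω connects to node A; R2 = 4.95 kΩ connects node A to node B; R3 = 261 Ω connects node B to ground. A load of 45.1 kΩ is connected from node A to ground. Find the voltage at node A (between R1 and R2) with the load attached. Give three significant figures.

V ≈ 17.0 V

Below node A the series string R2+R3 = 5211 Ω sits in parallel with the 45100 Ω load: 4671 Ω.
V_A = 19.7 × 4671/(727 + 4671) = 17.0 V.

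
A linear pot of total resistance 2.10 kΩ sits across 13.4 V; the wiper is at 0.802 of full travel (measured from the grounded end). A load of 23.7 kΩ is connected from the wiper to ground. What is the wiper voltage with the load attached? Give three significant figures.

The wiper splits the pot into (1−α)R = 415.8 Ω above and αR = 1684 Ω below.
Lower section ‖ load = 1572 Ω.
V_wiper = 13.4 × 1572/(415.8 + 1572) = 10.6 V.

V ≈ 10.6 V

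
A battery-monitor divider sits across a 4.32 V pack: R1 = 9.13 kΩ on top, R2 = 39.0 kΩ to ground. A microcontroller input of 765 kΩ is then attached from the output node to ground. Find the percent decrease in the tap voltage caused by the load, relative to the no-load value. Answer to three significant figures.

0.958 %

The divider's output (Thévenin) resistance is R1‖R2 = 7.398 kΩ.
Fractional drop under load = R_th/(R_th + R_L) = 7.398 / (7.398 + 765) = 0.009578.
So the output falls by 0.958 %.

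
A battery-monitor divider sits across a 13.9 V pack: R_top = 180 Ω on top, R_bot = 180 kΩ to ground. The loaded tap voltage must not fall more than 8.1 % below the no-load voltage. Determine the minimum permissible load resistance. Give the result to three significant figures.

R_L(min) ≈ 2.04 kΩ

Output resistance R_th = R_top‖R_bot = (180 × 180000)/180200 = 179.8 Ω.
The fractional drop is R_th/(R_th + R_L); requiring this ≤ 0.0810 gives R_L ≥ R_th(1/0.0810 − 1) = 179.8 × 11.35 = 2.04 kΩ.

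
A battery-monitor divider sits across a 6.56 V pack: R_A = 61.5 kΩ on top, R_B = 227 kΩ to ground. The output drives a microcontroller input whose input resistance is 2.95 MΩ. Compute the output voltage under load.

The load sits in parallel with R_B: R_B‖R_L = (227 × 2950) / (227 + 2950) = 210.8 kΩ.
V_out = 6.56 × 210.8 / (61.5 + 210.8) = 6.56 × 210.8/272.3 = 5.08 V.

V_out ≈ 5.08 V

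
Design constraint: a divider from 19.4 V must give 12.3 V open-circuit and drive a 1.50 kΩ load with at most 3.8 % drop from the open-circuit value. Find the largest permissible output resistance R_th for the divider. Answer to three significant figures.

Loading drop = R_th/(R_th + R_L) ≤ 0.0380, so R_th ≤ R_L · ε/(1−ε) = 1.50 kΩ × 0.0380/0.9620 = 59.3 Ω.
(Any R1, R2 with R2/(R1+R2) = 0.634 and R1‖R2 ≤ 59.3 Ω will meet the spec.)

R_th ≤ 59.3 Ω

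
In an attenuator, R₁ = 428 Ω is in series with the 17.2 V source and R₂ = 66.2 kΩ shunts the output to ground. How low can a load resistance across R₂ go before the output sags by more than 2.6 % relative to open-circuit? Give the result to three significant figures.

R_L(min) ≈ 15.9 kΩ

Output resistance R_th = R₁‖R₂ = (428 × 66200)/66630 = 425.3 Ω.
The fractional drop is R_th/(R_th + R_L); requiring this ≤ 0.0260 gives R_L ≥ R_th(1/0.0260 − 1) = 425.3 × 37.46 = 15.9 kΩ.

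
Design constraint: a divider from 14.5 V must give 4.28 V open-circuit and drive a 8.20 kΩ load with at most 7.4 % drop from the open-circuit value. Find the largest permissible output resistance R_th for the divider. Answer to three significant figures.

R_th ≤ 655 Ω

Loading drop = R_th/(R_th + R_L) ≤ 0.0740, so R_th ≤ R_L · ε/(1−ε) = 8.20 kΩ × 0.0740/0.9260 = 655 Ω.
(Any R1, R2 with R2/(R1+R2) = 0.295 and R1‖R2 ≤ 655 Ω will meet the spec.)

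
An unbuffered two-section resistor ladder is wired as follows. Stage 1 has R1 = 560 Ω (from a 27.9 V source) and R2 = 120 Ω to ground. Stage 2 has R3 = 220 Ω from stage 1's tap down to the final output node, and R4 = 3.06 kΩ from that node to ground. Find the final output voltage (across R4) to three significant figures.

Stage 2 presents R3+R4 = 3280 Ω as a load on stage 1's tap.
Stage 1's lower leg becomes R2‖(R3+R4) = 115.8 Ω, so V_mid = 27.9 × 115.8/675.8 = 4.780 V.
Stage 2 is itself unloaded: V_out = V_mid × R4/(R3+R4) = 4.780 × 3060/3280 = 4.46 V.

V_out ≈ 4.46 V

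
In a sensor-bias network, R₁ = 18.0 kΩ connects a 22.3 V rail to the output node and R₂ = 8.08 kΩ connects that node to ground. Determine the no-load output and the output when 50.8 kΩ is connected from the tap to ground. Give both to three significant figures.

Open-circuit: V = 22.3 × 8.08/(18.0 + 8.08) = 6.91 V.
With the load, R₂ becomes R₂‖R_L = 6.971 kΩ, so V = 22.3 × 6.971/24.97 = 6.23 V.

Unloaded: 6.91 V; loaded: 6.23 V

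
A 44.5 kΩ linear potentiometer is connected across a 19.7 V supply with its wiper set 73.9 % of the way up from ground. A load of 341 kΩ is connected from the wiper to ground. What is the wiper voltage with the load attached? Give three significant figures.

V ≈ 14.2 V

The wiper splits the pot into (1−α)R = 11.61 kΩ above and αR = 32.89 kΩ below.
Lower section ‖ load = 29.99 kΩ.
V_wiper = 19.7 × 29.99/(11.61 + 29.99) = 14.2 V.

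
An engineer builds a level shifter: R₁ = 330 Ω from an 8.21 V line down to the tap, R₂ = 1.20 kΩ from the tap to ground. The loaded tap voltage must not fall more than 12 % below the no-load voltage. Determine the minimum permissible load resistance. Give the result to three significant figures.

Output resistance R_th = R₁‖R₂ = (330 × 1200)/1530 = 258.8 Ω.
The fractional drop is R_th/(R_th + R_L); requiring this ≤ 0.120 gives R_L ≥ R_th(1/0.120 − 1) = 258.8 × 7.333 = 1.90 kΩ.

R_L(min) ≈ 1.90 kΩ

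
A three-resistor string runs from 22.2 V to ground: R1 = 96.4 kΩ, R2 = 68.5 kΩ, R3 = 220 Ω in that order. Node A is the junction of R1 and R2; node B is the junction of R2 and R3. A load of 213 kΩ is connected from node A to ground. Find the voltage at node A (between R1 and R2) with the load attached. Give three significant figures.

Below node A the series string R2+R3 = 68720 Ω sits in parallel with the 213000 Ω load: 51960 Ω.
V_A = 22.2 × 51960/(96400 + 51960) = 7.77 V.

V ≈ 7.77 V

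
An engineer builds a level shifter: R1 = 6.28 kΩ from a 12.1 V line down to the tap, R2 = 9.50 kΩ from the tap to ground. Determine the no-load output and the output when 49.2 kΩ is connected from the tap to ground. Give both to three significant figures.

Unloaded: 7.28 V; loaded: 6.76 V

Open-circuit: V = 12.1 × 9.50/(6.28 + 9.50) = 7.28 V.
With the load, R2 becomes R2‖R_L = 7.963 kΩ, so V = 12.1 × 7.963/14.24 = 6.76 V.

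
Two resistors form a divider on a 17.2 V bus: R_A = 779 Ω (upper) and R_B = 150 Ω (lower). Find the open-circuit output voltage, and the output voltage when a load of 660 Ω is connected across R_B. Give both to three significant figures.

Open-circuit: V = 17.2 × 150/(779 + 150) = 2.78 V.
With the load, R_B becomes R_B‖R_L = 122.2 Ω, so V = 17.2 × 122.2/901.2 = 2.33 V.

Unloaded: 2.78 V; loaded: 2.33 V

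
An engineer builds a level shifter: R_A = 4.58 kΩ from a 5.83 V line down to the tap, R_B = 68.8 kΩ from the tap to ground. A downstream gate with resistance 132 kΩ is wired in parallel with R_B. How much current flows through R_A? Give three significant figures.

R_B‖R_L = 45.23 kΩ, so the source sees R_A + R_B‖R_L = 49.81 kΩ.
I = 5.83 V / 49.81 kΩ = 0.117 mA.

I ≈ 0.117 mA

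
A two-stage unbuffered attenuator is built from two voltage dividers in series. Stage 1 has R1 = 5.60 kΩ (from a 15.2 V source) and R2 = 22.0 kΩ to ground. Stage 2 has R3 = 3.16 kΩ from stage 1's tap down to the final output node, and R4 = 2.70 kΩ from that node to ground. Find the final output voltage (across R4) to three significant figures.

Stage 2 presents R3+R4 = 5.860 kΩ as a load on stage 1's tap.
Stage 1's lower leg becomes R2‖(R3+R4) = 4.627 kΩ, so V_mid = 15.2 × 4.627/10.23 = 6.877 V.
Stage 2 is itself unloaded: V_out = V_mid × R4/(R3+R4) = 6.877 × 2.70/5.860 = 3.17 V.

V_out ≈ 3.17 V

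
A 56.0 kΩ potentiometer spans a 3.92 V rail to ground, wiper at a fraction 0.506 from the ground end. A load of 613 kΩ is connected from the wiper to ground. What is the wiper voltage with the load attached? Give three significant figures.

V ≈ 1.94 V

The wiper splits the pot into (1−α)R = 27.66 kΩ above and αR = 28.34 kΩ below.
Lower section ‖ load = 27.08 kΩ.
V_wiper = 3.92 × 27.08/(27.66 + 27.08) = 1.94 V.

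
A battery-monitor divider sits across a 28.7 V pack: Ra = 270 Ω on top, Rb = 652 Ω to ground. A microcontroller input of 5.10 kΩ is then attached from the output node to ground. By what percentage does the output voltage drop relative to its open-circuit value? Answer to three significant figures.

The divider's output (Thévenin) resistance is Ra‖Rb = 190.9 Ω.
Fractional drop under load = R_th/(R_th + R_L) = 190.9 / (190.9 + 5100) = 0.03609.
So the output falls by 3.61 %.

3.61 %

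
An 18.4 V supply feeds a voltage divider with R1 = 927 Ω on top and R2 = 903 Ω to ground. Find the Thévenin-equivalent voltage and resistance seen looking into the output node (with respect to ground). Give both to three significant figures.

V_th is the open-circuit tap voltage: 18.4 × 903/(927 + 903) = 9.08 V.
With the supply zeroed, R1 and R2 appear in parallel from the tap: R_th = R1‖R2 = (927 × 903)/1830 = 457 Ω.

V_th = 9.08 V, R_th = 457 Ω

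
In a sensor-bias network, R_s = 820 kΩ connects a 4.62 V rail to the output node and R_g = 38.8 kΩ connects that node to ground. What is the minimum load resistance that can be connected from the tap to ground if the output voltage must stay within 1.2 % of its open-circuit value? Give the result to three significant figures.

Output resistance R_th = R_s‖R_g = (820 × 38.8)/858.8 = 37.05 kΩ.
The fractional drop is R_th/(R_th + R_L); requiring this ≤ 0.0120 gives R_L ≥ R_th(1/0.0120 − 1) = 37.05 × 82.33 = 3.05 MΩ.

R_L(min) ≈ 3.05 MΩ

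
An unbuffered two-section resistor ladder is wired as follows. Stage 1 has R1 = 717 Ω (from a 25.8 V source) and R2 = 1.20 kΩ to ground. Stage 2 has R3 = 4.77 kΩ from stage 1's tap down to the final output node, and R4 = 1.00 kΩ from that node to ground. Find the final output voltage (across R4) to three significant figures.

Stage 2 presents R3+R4 = 5770 Ω as a load on stage 1's tap.
Stage 1's lower leg becomes R2‖(R3+R4) = 993.4 Ω, so V_mid = 25.8 × 993.4/1710 = 14.98 V.
Stage 2 is itself unloaded: V_out = V_mid × R4/(R3+R4) = 14.98 × 1000/5770 = 2.60 V.

V_out ≈ 2.60 V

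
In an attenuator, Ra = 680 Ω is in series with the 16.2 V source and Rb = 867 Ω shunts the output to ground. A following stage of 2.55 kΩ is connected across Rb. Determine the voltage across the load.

V_out ≈ 7.90 V

The load sits in parallel with Rb: Rb‖R_L = (867 × 2550) / (867 + 2550) = 647.0 Ω.
V_out = 16.2 × 647.0 / (680 + 647.0) = 16.2 × 647.0/1327 = 7.90 V.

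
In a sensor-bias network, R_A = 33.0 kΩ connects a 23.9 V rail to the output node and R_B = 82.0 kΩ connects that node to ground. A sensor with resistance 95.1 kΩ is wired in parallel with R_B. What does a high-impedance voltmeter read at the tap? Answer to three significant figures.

The load sits in parallel with R_B: R_B‖R_L = (82.0 × 95.1) / (82.0 + 95.1) = 44.03 kΩ.
V_out = 23.9 × 44.03 / (33.0 + 44.03) = 23.9 × 44.03/77.03 = 13.7 V.

V_out ≈ 13.7 V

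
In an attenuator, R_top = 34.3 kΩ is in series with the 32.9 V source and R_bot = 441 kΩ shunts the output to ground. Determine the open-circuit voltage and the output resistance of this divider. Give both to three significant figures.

V_th is the open-circuit tap voltage: 32.9 × 441/(34.3 + 441) = 30.5 V.
With the supply zeroed, R_top and R_bot appear in parallel from the tap: R_th = R_top‖R_bot = (34.3 × 441)/475.3 = 31.8 kΩ.

V_th = 30.5 V, R_th = 31.8 kΩ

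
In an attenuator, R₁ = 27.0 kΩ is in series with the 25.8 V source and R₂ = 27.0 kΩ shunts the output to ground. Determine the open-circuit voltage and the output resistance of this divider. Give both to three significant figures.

V_th is the open-circuit tap voltage: 25.8 × 27.0/(27.0 + 27.0) = 12.9 V.
With the supply zeroed, R₁ and R₂ appear in parallel from the tap: R_th = R₁‖R₂ = (27.0 × 27.0)/54.00 = 13.5 kΩ.

V_th = 12.9 V, R_th = 13.5 kΩ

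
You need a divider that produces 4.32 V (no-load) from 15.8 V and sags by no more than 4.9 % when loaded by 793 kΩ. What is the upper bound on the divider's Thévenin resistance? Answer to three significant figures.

Loading drop = R_th/(R_th + R_L) ≤ 0.0490, so R_th ≤ R_L · ε/(1−ε) = 793 kΩ × 0.0490/0.9510 = 40.9 kΩ.
(Any R1, R2 with R2/(R1+R2) = 0.273 and R1‖R2 ≤ 40.9 kΩ will meet the spec.)

R_th ≤ 40.9 kΩ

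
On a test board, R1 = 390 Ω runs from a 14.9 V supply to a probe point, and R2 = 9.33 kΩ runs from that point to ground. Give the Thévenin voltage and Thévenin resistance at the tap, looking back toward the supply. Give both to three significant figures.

V_th is the open-circuit tap voltage: 14.9 × 9330/(390 + 9330) = 14.3 V.
With the supply zeroed, R1 and R2 appear in parallel from the tap: R_th = R1‖R2 = (390 × 9330)/9720 = 374 Ω.

V_th = 14.3 V, R_th = 374 Ω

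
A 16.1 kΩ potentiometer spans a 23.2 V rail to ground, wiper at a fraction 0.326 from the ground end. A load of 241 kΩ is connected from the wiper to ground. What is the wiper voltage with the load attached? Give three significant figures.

The wiper splits the pot into (1−α)R = 10.85 kΩ above and αR = 5.249 kΩ below.
Lower section ‖ load = 5.137 kΩ.
V_wiper = 23.2 × 5.137/(10.85 + 5.137) = 7.45 V.

V ≈ 7.45 V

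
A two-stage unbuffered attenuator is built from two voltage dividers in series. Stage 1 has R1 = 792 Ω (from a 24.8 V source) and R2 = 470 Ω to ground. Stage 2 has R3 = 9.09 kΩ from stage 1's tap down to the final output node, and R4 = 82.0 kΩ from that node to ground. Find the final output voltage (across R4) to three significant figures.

V_out ≈ 8.29 V

Stage 2 presents R3+R4 = 91090 Ω as a load on stage 1's tap.
Stage 1's lower leg becomes R2‖(R3+R4) = 467.6 Ω, so V_mid = 24.8 × 467.6/1260 = 9.206 V.
Stage 2 is itself unloaded: V_out = V_mid × R4/(R3+R4) = 9.206 × 82000/91090 = 8.29 V.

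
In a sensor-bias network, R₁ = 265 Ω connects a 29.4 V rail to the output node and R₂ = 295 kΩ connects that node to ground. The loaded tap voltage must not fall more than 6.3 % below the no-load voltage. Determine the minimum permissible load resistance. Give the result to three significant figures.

Output resistance R_th = R₁‖R₂ = (265 × 295000)/295300 = 264.8 Ω.
The fractional drop is R_th/(R_th + R_L); requiring this ≤ 0.0630 gives R_L ≥ R_th(1/0.0630 − 1) = 264.8 × 14.87 = 3.94 kΩ.

R_L(min) ≈ 3.94 kΩ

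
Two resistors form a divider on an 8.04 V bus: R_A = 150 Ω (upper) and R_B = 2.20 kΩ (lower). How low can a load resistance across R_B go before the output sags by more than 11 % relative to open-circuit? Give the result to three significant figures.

Output resistance R_th = R_A‖R_B = (150 × 2200)/2350 = 140.4 Ω.
The fractional drop is R_th/(R_th + R_L); requiring this ≤ 0.110 gives R_L ≥ R_th(1/0.110 − 1) = 140.4 × 8.091 = 1.14 kΩ.

R_L(min) ≈ 1.14 kΩ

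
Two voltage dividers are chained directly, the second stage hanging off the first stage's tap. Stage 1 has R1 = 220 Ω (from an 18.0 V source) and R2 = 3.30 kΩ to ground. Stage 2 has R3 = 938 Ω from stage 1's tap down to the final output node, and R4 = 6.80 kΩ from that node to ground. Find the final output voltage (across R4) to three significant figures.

Stage 2 presents R3+R4 = 7738 Ω as a load on stage 1's tap.
Stage 1's lower leg becomes R2‖(R3+R4) = 2313 Ω, so V_mid = 18.0 × 2313/2533 = 16.44 V.
Stage 2 is itself unloaded: V_out = V_mid × R4/(R3+R4) = 16.44 × 6800/7738 = 14.4 V.

V_out ≈ 14.4 V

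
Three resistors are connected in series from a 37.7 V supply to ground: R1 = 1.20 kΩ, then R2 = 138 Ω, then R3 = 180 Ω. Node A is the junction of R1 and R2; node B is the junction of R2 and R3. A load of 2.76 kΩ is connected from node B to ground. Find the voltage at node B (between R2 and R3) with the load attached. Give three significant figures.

V ≈ 4.23 V

At node B, R3 is in parallel with the load: R3‖R_L = 169.0 Ω.
Below node A the resistance is R2 + (R3‖R_L) = 307.0 Ω, so V_A = 37.7 × 307.0/1507 = 7.680 V.
Then V_B = V_A × (R3‖R_L)/(R2 + R3‖R_L) = 7.680 × 169.0/307.0 = 4.23 V.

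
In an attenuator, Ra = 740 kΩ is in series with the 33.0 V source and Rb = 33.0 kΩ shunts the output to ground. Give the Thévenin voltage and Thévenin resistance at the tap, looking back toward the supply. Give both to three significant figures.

V_th = 1.41 V, R_th = 31.6 kΩ

V_th is the open-circuit tap voltage: 33.0 × 33.0/(740 + 33.0) = 1.41 V.
With the supply zeroed, Ra and Rb appear in parallel from the tap: R_th = Ra‖Rb = (740 × 33.0)/773.0 = 31.6 kΩ.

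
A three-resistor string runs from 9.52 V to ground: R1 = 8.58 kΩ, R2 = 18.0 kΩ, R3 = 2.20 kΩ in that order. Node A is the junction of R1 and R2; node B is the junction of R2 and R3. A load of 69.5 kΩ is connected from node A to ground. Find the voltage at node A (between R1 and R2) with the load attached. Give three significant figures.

Below node A the series string R2+R3 = 20.20 kΩ sits in parallel with the 69.5 kΩ load: 15.65 kΩ.
V_A = 9.52 × 15.65/(8.58 + 15.65) = 6.15 V.

V ≈ 6.15 V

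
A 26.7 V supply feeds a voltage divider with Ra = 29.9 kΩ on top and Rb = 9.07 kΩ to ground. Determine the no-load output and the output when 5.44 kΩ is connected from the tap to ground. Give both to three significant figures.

Unloaded: 6.21 V; loaded: 2.73 V

Open-circuit: V = 26.7 × 9.07/(29.9 + 9.07) = 6.21 V.
With the load, Rb becomes Rb‖R_L = 3.400 kΩ, so V = 26.7 × 3.400/33.30 = 2.73 V.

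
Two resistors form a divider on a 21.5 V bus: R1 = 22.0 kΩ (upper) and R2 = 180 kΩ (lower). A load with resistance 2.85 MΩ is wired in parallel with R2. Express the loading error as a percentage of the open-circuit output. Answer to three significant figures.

The divider's output (Thévenin) resistance is R1‖R2 = 19.60 kΩ.
Fractional drop under load = R_th/(R_th + R_L) = 19.60 / (19.60 + 2850) = 0.006832.
So the output falls by 0.683 %.

0.683 %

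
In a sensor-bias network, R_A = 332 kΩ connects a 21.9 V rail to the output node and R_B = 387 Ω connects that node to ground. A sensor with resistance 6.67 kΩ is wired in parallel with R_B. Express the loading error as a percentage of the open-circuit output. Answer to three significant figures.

5.48 %

The divider's output (Thévenin) resistance is R_A‖R_B = 386.5 Ω.
Fractional drop under load = R_th/(R_th + R_L) = 386.5 / (386.5 + 6670) = 0.05478.
So the output falls by 5.48 %.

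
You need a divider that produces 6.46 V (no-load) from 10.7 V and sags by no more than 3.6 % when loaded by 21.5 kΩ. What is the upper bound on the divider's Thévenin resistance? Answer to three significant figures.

R_th ≤ 803 Ω

Loading drop = R_th/(R_th + R_L) ≤ 0.0360, so R_th ≤ R_L · ε/(1−ε) = 21.5 kΩ × 0.0360/0.9640 = 803 Ω.
(Any R1, R2 with R2/(R1+R2) = 0.604 and R1‖R2 ≤ 803 Ω will meet the spec.)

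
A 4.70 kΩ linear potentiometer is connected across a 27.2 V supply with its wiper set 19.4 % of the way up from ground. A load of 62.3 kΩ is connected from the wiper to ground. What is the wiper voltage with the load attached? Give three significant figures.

The wiper splits the pot into (1−α)R = 3788 Ω above and αR = 911.8 Ω below.
Lower section ‖ load = 898.6 Ω.
V_wiper = 27.2 × 898.6/(3788 + 898.6) = 5.22 V.

V ≈ 5.22 V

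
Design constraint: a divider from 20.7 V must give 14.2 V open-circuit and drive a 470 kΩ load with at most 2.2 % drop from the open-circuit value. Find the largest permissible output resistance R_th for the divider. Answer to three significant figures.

Loading drop = R_th/(R_th + R_L) ≤ 0.0220, so R_th ≤ R_L · ε/(1−ε) = 470 kΩ × 0.0220/0.9780 = 10.6 kΩ.
(Any R1, R2 with R2/(R1+R2) = 0.686 and R1‖R2 ≤ 10.6 kΩ will meet the spec.)

R_th ≤ 10.6 kΩ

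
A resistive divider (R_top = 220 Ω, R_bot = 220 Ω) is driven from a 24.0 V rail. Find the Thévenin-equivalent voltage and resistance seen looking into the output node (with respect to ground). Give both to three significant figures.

V_th = 12.0 V, R_th = 110 Ω

V_th is the open-circuit tap voltage: 24.0 × 220/(220 + 220) = 12.0 V.
With the supply zeroed, R_top and R_bot appear in parallel from the tap: R_th = R_top‖R_bot = (220 × 220)/440.0 = 110 Ω.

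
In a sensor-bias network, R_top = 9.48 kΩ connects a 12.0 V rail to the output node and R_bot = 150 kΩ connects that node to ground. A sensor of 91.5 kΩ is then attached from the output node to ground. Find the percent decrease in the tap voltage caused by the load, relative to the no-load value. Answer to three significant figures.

The divider's output (Thévenin) resistance is R_top‖R_bot = 8.916 kΩ.
Fractional drop under load = R_th/(R_th + R_L) = 8.916 / (8.916 + 91.5) = 0.08879.
So the output falls by 8.88 %.

8.88 %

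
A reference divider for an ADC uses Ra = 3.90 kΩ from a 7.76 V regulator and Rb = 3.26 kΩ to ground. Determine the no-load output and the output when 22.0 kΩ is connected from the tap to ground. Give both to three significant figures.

Unloaded: 3.53 V; loaded: 3.27 V

Open-circuit: V = 7.76 × 3.26/(3.90 + 3.26) = 3.53 V.
With the load, Rb becomes Rb‖R_L = 2.839 kΩ, so V = 7.76 × 2.839/6.739 = 3.27 V.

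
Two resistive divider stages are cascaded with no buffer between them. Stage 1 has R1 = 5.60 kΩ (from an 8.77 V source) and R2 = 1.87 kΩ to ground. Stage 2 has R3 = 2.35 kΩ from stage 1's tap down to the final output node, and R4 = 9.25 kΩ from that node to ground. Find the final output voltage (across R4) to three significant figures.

Stage 2 presents R3+R4 = 11.60 kΩ as a load on stage 1's tap.
Stage 1's lower leg becomes R2‖(R3+R4) = 1.610 kΩ, so V_mid = 8.77 × 1.610/7.210 = 1.959 V.
Stage 2 is itself unloaded: V_out = V_mid × R4/(R3+R4) = 1.959 × 9.25/11.60 = 1.56 V.

V_out ≈ 1.56 V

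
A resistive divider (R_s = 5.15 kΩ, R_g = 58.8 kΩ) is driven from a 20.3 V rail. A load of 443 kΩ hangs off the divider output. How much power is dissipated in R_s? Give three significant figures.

P ≈ 0.652 mW

Total resistance from the source is R_s + (R_g‖R_L) = 57.06 kΩ, so I = 20.3/57.06 kΩ = 0.3558 mA.
P = I²·R_s = (0.3558 mA)² × 5.15 kΩ = 0.652 mW.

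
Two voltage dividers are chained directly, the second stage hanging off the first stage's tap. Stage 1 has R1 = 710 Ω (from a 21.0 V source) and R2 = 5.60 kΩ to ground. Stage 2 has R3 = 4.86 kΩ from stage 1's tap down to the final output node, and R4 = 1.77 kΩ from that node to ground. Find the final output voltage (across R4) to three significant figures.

V_out ≈ 4.54 V

Stage 2 presents R3+R4 = 6630 Ω as a load on stage 1's tap.
Stage 1's lower leg becomes R2‖(R3+R4) = 3036 Ω, so V_mid = 21.0 × 3036/3746 = 17.02 V.
Stage 2 is itself unloaded: V_out = V_mid × R4/(R3+R4) = 17.02 × 1770/6630 = 4.54 V.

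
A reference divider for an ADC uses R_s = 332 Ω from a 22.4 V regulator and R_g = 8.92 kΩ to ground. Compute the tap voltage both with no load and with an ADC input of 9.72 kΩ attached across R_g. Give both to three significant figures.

Unloaded: 21.6 V; loaded: 20.9 V

Open-circuit: V = 22.4 × 8920/(332 + 8920) = 21.6 V.
With the load, R_g becomes R_g‖R_L = 4651 Ω, so V = 22.4 × 4651/4983 = 20.9 V.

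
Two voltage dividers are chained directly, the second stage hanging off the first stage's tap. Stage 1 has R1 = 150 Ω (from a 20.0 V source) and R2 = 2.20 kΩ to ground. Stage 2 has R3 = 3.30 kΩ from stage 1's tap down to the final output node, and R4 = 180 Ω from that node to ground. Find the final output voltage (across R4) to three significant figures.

Stage 2 presents R3+R4 = 3480 Ω as a load on stage 1's tap.
Stage 1's lower leg becomes R2‖(R3+R4) = 1348 Ω, so V_mid = 20.0 × 1348/1498 = 18.00 V.
Stage 2 is itself unloaded: V_out = V_mid × R4/(R3+R4) = 18.00 × 180/3480 = 0.931 V.

V_out ≈ 0.931 V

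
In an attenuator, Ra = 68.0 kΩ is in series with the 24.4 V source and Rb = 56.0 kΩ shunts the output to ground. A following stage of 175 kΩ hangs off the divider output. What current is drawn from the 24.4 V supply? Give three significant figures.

I ≈ 0.221 mA

Rb‖R_L = 42.42 kΩ, so the source sees Ra + Rb‖R_L = 110.4 kΩ.
I = 24.4 V / 110.4 kΩ = 0.221 mA.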